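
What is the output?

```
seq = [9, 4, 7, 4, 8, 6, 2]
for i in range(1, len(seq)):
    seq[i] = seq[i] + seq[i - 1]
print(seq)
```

i=1: seq[1] = 4+9 = 13 → [9, 13, 7, 4, 8, 6, 2]
i=2: seq[2] = 7+13 = 20 → [9, 13, 20, 4, 8, 6, 2]
i=3: seq[3] = 4+20 = 24 → [9, 13, 20, 24, 8, 6, 2]
i=4: seq[4] = 8+24 = 32 → [9, 13, 20, 24, 32, 6, 2]
i=5: seq[5] = 6+32 = 38 → [9, 13, 20, 24, 32, 38, 2]
i=6: seq[6] = 2+38 = 40 → [9, 13, 20, 24, 32, 38, 40]

[9, 13, 20, 24, 32, 38, 40]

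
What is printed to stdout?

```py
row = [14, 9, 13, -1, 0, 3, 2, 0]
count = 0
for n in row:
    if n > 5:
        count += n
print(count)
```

36

n=14: >5, count = 0+14 = 14
n=9: >5, count = 14+9 = 23
n=13: >5, count = 23+13 = 36
n=-1: not >5
n=0: not >5
n=3: not >5
n=2: not >5
n=0: not >5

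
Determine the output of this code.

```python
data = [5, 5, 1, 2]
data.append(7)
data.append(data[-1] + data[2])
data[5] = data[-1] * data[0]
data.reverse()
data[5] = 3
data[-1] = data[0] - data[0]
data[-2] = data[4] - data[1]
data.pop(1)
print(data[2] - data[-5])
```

-39

append 7 → [5, 5, 1, 2, 7]
append data[-1]+data[2] = 7+1 = 8 → [5, 5, 1, 2, 7, 8]
data[5] = data[-1]*data[0] = 8*5 = 40 → [5, 5, 1, 2, 7, 40]
reverse → [40, 7, 2, 1, 5, 5]
data[5] = 3 → [40, 7, 2, 1, 5, 3]
data[-1] = data[0]-data[0] = 40-40 = 0 → [40, 7, 2, 1, 5, 0]
data[-2] = data[4]-data[1] = 5-7 = -2 → [40, 7, 2, 1, -2, 0]
pop(1) removes 7 → [40, 2, 1, -2, 0]
data[2]-data[-5] = 1-40 = -39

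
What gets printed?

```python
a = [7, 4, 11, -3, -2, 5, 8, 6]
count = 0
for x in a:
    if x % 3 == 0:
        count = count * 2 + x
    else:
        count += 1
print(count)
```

x=7: not %3==0, count = 0+1 = 1
x=4: not %3==0, count = 1+1 = 2
x=11: not %3==0, count = 2+1 = 3
x=-3: %3==0, count = 3*2+(-3) = 3
x=-2: not %3==0, count = 3+1 = 4
x=5: not %3==0, count = 4+1 = 5
x=8: not %3==0, count = 5+1 = 6
x=6: %3==0, count = 6*2+6 = 18

18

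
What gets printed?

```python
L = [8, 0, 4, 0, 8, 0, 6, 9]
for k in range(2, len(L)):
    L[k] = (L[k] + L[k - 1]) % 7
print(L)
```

[8, 0, 4, 4, 5, 5, 4, 6]

k=2: L[2] = (4+0)%7 = 4 → [8, 0, 4, 0, 8, 0, 6, 9]
k=3: L[3] = (0+4)%7 = 4 → [8, 0, 4, 4, 8, 0, 6, 9]
k=4: L[4] = (8+4)%7 = 5 → [8, 0, 4, 4, 5, 0, 6, 9]
k=5: L[5] = (0+5)%7 = 5 → [8, 0, 4, 4, 5, 5, 6, 9]
k=6: L[6] = (6+5)%7 = 4 → [8, 0, 4, 4, 5, 5, 4, 9]
k=7: L[7] = (9+4)%7 = 6 → [8, 0, 4, 4, 5, 5, 4, 6]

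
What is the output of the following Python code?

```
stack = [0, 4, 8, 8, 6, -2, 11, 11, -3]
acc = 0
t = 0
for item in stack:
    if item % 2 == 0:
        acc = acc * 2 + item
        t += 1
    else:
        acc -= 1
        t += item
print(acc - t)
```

item=0: even, acc = 0*2+0 = 0; t=1
item=4: even, acc = 0*2+4 = 4; t=2
item=8: even, acc = 4*2+8 = 16; t=3
item=8: even, acc = 16*2+8 = 40; t=4
item=6: even, acc = 40*2+6 = 86; t=5
item=-2: even, acc = 86*2+(-2) = 170; t=6
item=11: not even, acc = 170-1 = 169; t=17
item=11: not even, acc = 169-1 = 168; t=28
item=-3: not even, acc = 168-1 = 167; t=25
acc-t = 167-25 = 142

142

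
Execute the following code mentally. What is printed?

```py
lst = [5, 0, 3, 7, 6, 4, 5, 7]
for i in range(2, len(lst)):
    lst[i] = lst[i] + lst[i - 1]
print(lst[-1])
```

i=2: lst[2] = 3+0 = 3 → [5, 0, 3, 7, 6, 4, 5, 7]
i=3: lst[3] = 7+3 = 10 → [5, 0, 3, 10, 6, 4, 5, 7]
i=4: lst[4] = 6+10 = 16 → [5, 0, 3, 10, 16, 4, 5, 7]
i=5: lst[5] = 4+16 = 20 → [5, 0, 3, 10, 16, 20, 5, 7]
i=6: lst[6] = 5+20 = 25 → [5, 0, 3, 10, 16, 20, 25, 7]
i=7: lst[7] = 7+25 = 32 → [5, 0, 3, 10, 16, 20, 25, 32]

32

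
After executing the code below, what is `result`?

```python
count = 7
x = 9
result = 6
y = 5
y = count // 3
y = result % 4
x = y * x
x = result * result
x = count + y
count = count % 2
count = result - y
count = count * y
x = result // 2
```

y = 7//3 = 2
y = 6%4 = 2
x = 2*9 = 18
x = 6*6 = 36
x = 7+2 = 9
count = 7%2 = 1
count = 6-2 = 4
count = 4*2 = 8
x = 6//2 = 3

6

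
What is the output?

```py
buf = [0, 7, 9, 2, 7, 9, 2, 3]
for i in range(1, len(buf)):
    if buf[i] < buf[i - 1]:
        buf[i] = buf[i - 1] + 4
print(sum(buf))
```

i=1: 7>=0, unchanged → [0, 7, 9, 2, 7, 9, 2, 3]
i=2: 9>=7, unchanged → [0, 7, 9, 2, 7, 9, 2, 3]
i=3: 2<9, buf[3] = 9+4 = 13 → [0, 7, 9, 13, 7, 9, 2, 3]
i=4: 7<13, buf[4] = 13+4 = 17 → [0, 7, 9, 13, 17, 9, 2, 3]
i=5: 9<17, buf[5] = 17+4 = 21 → [0, 7, 9, 13, 17, 21, 2, 3]
i=6: 2<21, buf[6] = 21+4 = 25 → [0, 7, 9, 13, 17, 21, 25, 3]
i=7: 3<25, buf[7] = 25+4 = 29 → [0, 7, 9, 13, 17, 21, 25, 29]
sum = 121

121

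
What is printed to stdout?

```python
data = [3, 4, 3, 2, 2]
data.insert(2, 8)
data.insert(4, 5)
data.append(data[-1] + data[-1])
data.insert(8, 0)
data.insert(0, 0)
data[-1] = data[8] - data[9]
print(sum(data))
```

insert 8 at 2 → [3, 4, 8, 3, 2, 2]
insert 5 at 4 → [3, 4, 8, 3, 5, 2, 2]
append data[-1]+data[-1] = 2+2 = 4 → [3, 4, 8, 3, 5, 2, 2, 4]
insert 0 at 8 → [3, 4, 8, 3, 5, 2, 2, 4, 0]
insert 0 at 0 → [0, 3, 4, 8, 3, 5, 2, 2, 4, 0]
data[-1] = data[8]-data[9] = 4-0 = 4 → [0, 3, 4, 8, 3, 5, 2, 2, 4, 4]
sum = 35

35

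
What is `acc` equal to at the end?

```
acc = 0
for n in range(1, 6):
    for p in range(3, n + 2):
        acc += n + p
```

80

n=2,p=3: acc = 0+5 = 5
n=3,p=3: acc = 5+6 = 11
n=3,p=4: acc = 11+7 = 18
n=4,p=3: acc = 18+7 = 25
n=4,p=4: acc = 25+8 = 33
n=4,p=5: acc = 33+9 = 42
n=5,p=3: acc = 42+8 = 50
n=5,p=4: acc = 50+9 = 59
n=5,p=5: acc = 59+10 = 69
n=5,p=6: acc = 69+11 = 80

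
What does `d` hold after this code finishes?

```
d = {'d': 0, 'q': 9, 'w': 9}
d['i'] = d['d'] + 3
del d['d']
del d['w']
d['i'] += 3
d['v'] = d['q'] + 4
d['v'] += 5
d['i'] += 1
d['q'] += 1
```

d['i'] = d['d']+3 = 3 → {'d': 0, 'q': 9, 'w': 9, 'i': 3}
del 'd' → {'q': 9, 'w': 9, 'i': 3}
del 'w' → {'q': 9, 'i': 3}
d['i'] = 3+3 = 6 → {'q': 9, 'i': 6}
d['v'] = d['q']+4 = 13 → {'q': 9, 'i': 6, 'v': 13}
d['v'] = 13+5 = 18 → {'q': 9, 'i': 6, 'v': 18}
d['i'] = 6+1 = 7 → {'q': 9, 'i': 7, 'v': 18}
d['q'] = 9+1 = 10 → {'q': 10, 'i': 7, 'v': 18}

{'q': 10, 'i': 7, 'v': 18}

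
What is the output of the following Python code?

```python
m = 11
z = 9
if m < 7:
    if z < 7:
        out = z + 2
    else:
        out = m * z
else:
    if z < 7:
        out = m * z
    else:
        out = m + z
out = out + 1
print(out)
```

m=11, z=9
m < 7 is False; z < 7 is False
→ out = m + z = 20
out = 20+1 = 21

21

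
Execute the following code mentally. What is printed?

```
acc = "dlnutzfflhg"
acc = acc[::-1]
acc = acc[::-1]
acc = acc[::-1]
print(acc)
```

reverse → 'ghlffztunld'
reverse → 'dlnutzfflhg'
reverse → 'ghlffztunld'

ghlffztunld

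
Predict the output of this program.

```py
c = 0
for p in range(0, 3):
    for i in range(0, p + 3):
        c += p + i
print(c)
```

33

p=0,i=0: c = 0+0 = 0
p=0,i=1: c = 0+1 = 1
p=0,i=2: c = 1+2 = 3
p=1,i=0: c = 3+1 = 4
p=1,i=1: c = 4+2 = 6
p=1,i=2: c = 6+3 = 9
p=1,i=3: c = 9+4 = 13
p=2,i=0: c = 13+2 = 15
p=2,i=1: c = 15+3 = 18
p=2,i=2: c = 18+4 = 22
p=2,i=3: c = 22+5 = 27
p=2,i=4: c = 27+6 = 33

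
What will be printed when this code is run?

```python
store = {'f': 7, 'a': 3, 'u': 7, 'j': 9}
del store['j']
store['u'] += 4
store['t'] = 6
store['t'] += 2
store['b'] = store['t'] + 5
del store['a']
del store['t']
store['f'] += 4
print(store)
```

del 'j' → {'f': 7, 'a': 3, 'u': 7}
store['u'] = 7+4 = 11 → {'f': 7, 'a': 3, 'u': 11}
store['t'] = 6 → {'f': 7, 'a': 3, 'u': 11, 't': 6}
store['t'] = 6+2 = 8 → {'f': 7, 'a': 3, 'u': 11, 't': 8}
store['b'] = store['t']+5 = 13 → {'f': 7, 'a': 3, 'u': 11, 't': 8, 'b': 13}
del 'a' → {'f': 7, 'u': 11, 't': 8, 'b': 13}
del 't' → {'f': 7, 'u': 11, 'b': 13}
store['f'] = 7+4 = 11 → {'f': 11, 'u': 11, 'b': 13}

{'f': 11, 'u': 11, 'b': 13}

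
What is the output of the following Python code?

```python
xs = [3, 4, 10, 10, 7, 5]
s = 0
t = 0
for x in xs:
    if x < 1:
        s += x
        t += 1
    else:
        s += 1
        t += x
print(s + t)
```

45

x=3: not <1, s = 0+1 = 1; t=3
x=4: not <1, s = 1+1 = 2; t=7
x=10: not <1, s = 2+1 = 3; t=17
x=10: not <1, s = 3+1 = 4; t=27
x=7: not <1, s = 4+1 = 5; t=34
x=5: not <1, s = 5+1 = 6; t=39
s+t = 6+39 = 45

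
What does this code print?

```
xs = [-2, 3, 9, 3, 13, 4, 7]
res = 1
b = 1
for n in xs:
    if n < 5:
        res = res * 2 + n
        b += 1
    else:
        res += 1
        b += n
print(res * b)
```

n=-2: <5, res = 1*2+(-2) = 0; b=2
n=3: <5, res = 0*2+3 = 3; b=3
n=9: not <5, res = 3+1 = 4; b=12
n=3: <5, res = 4*2+3 = 11; b=13
n=13: not <5, res = 11+1 = 12; b=26
n=4: <5, res = 12*2+4 = 28; b=27
n=7: not <5, res = 28+1 = 29; b=34
res*b = 29*34 = 986

986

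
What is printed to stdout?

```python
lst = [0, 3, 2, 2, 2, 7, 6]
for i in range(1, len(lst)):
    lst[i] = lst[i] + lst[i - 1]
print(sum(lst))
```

62

i=1: lst[1] = 3+0 = 3 → [0, 3, 2, 2, 2, 7, 6]
i=2: lst[2] = 2+3 = 5 → [0, 3, 5, 2, 2, 7, 6]
i=3: lst[3] = 2+5 = 7 → [0, 3, 5, 7, 2, 7, 6]
i=4: lst[4] = 2+7 = 9 → [0, 3, 5, 7, 9, 7, 6]
i=5: lst[5] = 7+9 = 16 → [0, 3, 5, 7, 9, 16, 6]
i=6: lst[6] = 6+16 = 22 → [0, 3, 5, 7, 9, 16, 22]
sum = 62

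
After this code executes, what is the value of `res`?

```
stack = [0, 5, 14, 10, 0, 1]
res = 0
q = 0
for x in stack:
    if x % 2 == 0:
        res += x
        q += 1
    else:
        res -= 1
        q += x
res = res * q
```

220

x=0: even, res = 0+0 = 0; q=1
x=5: not even, res = 0-1 = -1; q=6
x=14: even, res = (-1)+14 = 13; q=7
x=10: even, res = 13+10 = 23; q=8
x=0: even, res = 23+0 = 23; q=9
x=1: not even, res = 23-1 = 22; q=10
res*q = 22*10 = 220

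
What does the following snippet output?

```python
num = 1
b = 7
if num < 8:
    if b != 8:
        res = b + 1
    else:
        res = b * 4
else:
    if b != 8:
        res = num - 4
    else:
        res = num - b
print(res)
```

num=1, b=7
num < 8 is True; b != 8 is True
→ res = b + 1 = 8

8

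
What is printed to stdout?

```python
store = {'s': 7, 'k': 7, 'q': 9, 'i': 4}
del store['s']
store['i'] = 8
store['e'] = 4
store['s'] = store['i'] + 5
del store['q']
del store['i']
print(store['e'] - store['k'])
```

-3

del 's' → {'k': 7, 'q': 9, 'i': 4}
store['i'] = 8 → {'k': 7, 'q': 9, 'i': 8}
store['e'] = 4 → {'k': 7, 'q': 9, 'i': 8, 'e': 4}
store['s'] = store['i']+5 = 13 → {'k': 7, 'q': 9, 'i': 8, 'e': 4, 's': 13}
del 'q' → {'k': 7, 'i': 8, 'e': 4, 's': 13}
del 'i' → {'k': 7, 'e': 4, 's': 13}
store['e']-store['k'] = 4-7 = -3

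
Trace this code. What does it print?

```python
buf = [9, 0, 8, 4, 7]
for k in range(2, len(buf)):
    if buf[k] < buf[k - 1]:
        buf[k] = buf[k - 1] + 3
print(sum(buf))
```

42

k=2: 8>=0, unchanged → [9, 0, 8, 4, 7]
k=3: 4<8, buf[3] = 8+3 = 11 → [9, 0, 8, 11, 7]
k=4: 7<11, buf[4] = 11+3 = 14 → [9, 0, 8, 11, 14]
sum = 42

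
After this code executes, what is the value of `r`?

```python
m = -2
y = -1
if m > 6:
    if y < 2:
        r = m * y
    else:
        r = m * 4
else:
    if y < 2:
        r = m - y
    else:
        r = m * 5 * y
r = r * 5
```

m=-2, y=-1
m > 6 is False; y < 2 is True
→ r = m - y = -1
r = (-1)*5 = -5

-5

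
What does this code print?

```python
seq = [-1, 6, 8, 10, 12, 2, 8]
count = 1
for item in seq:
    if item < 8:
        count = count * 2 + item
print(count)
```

18

item=-1: <8, count = 1*2+(-1) = 1
item=6: <8, count = 1*2+6 = 8
item=8: not <8
item=10: not <8
item=12: not <8
item=2: <8, count = 8*2+2 = 18
item=8: not <8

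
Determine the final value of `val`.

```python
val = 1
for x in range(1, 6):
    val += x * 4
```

x=1: val = 1+1*4 = 5
x=2: val = 5+2*4 = 13
x=3: val = 13+3*4 = 25
x=4: val = 25+4*4 = 41
x=5: val = 41+5*4 = 61

61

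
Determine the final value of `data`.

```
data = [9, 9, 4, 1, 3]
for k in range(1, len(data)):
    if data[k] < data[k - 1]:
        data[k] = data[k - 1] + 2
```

[9, 9, 11, 13, 15]

k=1: 9>=9, unchanged → [9, 9, 4, 1, 3]
k=2: 4<9, data[2] = 9+2 = 11 → [9, 9, 11, 1, 3]
k=3: 1<11, data[3] = 11+2 = 13 → [9, 9, 11, 13, 3]
k=4: 3<13, data[4] = 13+2 = 15 → [9, 9, 11, 13, 15]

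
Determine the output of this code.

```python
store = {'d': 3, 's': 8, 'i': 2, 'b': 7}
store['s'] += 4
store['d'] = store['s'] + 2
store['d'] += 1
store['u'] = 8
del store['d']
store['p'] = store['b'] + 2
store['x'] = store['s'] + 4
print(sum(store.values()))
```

54

store['s'] = 8+4 = 12 → {'d': 3, 's': 12, 'i': 2, 'b': 7}
store['d'] = store['s']+2 = 14 → {'d': 14, 's': 12, 'i': 2, 'b': 7}
store['d'] = 14+1 = 15 → {'d': 15, 's': 12, 'i': 2, 'b': 7}
store['u'] = 8 → {'d': 15, 's': 12, 'i': 2, 'b': 7, 'u': 8}
del 'd' → {'s': 12, 'i': 2, 'b': 7, 'u': 8}
store['p'] = store['b']+2 = 9 → {'s': 12, 'i': 2, 'b': 7, 'u': 8, 'p': 9}
store['x'] = store['s']+4 = 16 → {'s': 12, 'i': 2, 'b': 7, 'u': 8, 'p': 9, 'x': 16}
sum of values = 54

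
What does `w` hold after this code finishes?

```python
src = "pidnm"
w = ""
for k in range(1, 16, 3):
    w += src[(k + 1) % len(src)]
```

'dpnim'

k=1: add src[2]='d' → 'd'
k=4: add src[0]='p' → 'dp'
k=7: add src[3]='n' → 'dpn'
k=10: add src[1]='i' → 'dpni'
k=13: add src[4]='m' → 'dpnim'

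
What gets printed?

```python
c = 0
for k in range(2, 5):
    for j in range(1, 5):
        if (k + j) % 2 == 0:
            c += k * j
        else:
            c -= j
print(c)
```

k=2,j=1: odd sum, c = 0-1 = -1
k=2,j=2: even sum, c = (-1)+4 = 3
k=2,j=3: odd sum, c = 3-3 = 0
k=2,j=4: even sum, c = 0+8 = 8
k=3,j=1: even sum, c = 8+3 = 11
k=3,j=2: odd sum, c = 11-2 = 9
k=3,j=3: even sum, c = 9+9 = 18
k=3,j=4: odd sum, c = 18-4 = 14
k=4,j=1: odd sum, c = 14-1 = 13
k=4,j=2: even sum, c = 13+8 = 21
k=4,j=3: odd sum, c = 21-3 = 18
k=4,j=4: even sum, c = 18+16 = 34

34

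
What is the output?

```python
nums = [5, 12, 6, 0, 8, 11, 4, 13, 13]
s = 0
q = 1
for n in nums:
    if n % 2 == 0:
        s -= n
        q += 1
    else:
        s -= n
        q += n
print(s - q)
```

-120

n=5: not even, s = 0-5 = -5; q=6
n=12: even, s = (-5)-12 = -17; q=7
n=6: even, s = (-17)-6 = -23; q=8
n=0: even, s = (-23)-0 = -23; q=9
n=8: even, s = (-23)-8 = -31; q=10
n=11: not even, s = (-31)-11 = -42; q=21
n=4: even, s = (-42)-4 = -46; q=22
n=13: not even, s = (-46)-13 = -59; q=35
n=13: not even, s = (-59)-13 = -72; q=48
s-q = (-72)-48 = -120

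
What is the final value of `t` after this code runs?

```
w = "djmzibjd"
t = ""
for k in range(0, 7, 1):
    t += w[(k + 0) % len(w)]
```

k=0: add w[0]='d' → 'd'
k=1: add w[1]='j' → 'dj'
k=2: add w[2]='m' → 'djm'
k=3: add w[3]='z' → 'djmz'
k=4: add w[4]='i' → 'djmzi'
k=5: add w[5]='b' → 'djmzib'
k=6: add w[6]='j' → 'djmzibj'

'djmzibj'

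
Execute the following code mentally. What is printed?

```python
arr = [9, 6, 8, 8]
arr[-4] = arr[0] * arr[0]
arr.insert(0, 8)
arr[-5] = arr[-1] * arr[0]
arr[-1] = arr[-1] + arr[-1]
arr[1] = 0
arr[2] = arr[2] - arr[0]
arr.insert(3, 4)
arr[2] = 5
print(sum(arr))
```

arr[-4] = arr[0]*arr[0] = 9*9 = 81 → [81, 6, 8, 8]
insert 8 at 0 → [8, 81, 6, 8, 8]
arr[-5] = arr[-1]*arr[0] = 8*8 = 64 → [64, 81, 6, 8, 8]
arr[-1] = arr[-1]+arr[-1] = 8+8 = 16 → [64, 81, 6, 8, 16]
arr[1] = 0 → [64, 0, 6, 8, 16]
arr[2] = arr[2]-arr[0] = 6-64 = -58 → [64, 0, -58, 8, 16]
insert 4 at 3 → [64, 0, -58, 4, 8, 16]
arr[2] = 5 → [64, 0, 5, 4, 8, 16]
sum = 97

97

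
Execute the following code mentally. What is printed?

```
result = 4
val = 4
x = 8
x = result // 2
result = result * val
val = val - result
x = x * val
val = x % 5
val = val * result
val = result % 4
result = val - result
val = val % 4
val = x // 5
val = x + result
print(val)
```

-40

x = 4//2 = 2
result = 4*4 = 16
val = 4-16 = -12
x = 2*(-12) = -24
val = (-24)%5 = 1
val = 1*16 = 16
val = 16%4 = 0
result = 0-16 = -16
val = 0%4 = 0
val = (-24)//5 = -5
val = (-24)+(-16) = -40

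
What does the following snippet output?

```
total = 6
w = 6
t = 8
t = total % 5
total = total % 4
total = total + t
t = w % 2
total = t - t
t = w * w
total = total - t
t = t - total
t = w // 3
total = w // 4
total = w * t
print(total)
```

12

t = 6%5 = 1
total = 6%4 = 2
total = 2+1 = 3
t = 6%2 = 0
total = 0-0 = 0
t = 6*6 = 36
total = 0-36 = -36
t = 36-(-36) = 72
t = 6//3 = 2
total = 6//4 = 1
total = 6*2 = 12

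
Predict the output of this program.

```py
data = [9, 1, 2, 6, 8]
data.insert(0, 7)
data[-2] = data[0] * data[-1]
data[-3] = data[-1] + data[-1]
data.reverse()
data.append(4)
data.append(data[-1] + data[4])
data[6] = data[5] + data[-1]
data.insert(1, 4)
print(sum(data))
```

134

insert 7 at 0 → [7, 9, 1, 2, 6, 8]
data[-2] = data[0]*data[-1] = 7*8 = 56 → [7, 9, 1, 2, 56, 8]
data[-3] = data[-1]+data[-1] = 8+8 = 16 → [7, 9, 1, 16, 56, 8]
reverse → [8, 56, 16, 1, 9, 7]
append 4 → [8, 56, 16, 1, 9, 7, 4]
append data[-1]+data[4] = 4+9 = 13 → [8, 56, 16, 1, 9, 7, 4, 13]
data[6] = data[5]+data[-1] = 7+13 = 20 → [8, 56, 16, 1, 9, 7, 20, 13]
insert 4 at 1 → [8, 4, 56, 16, 1, 9, 7, 20, 13]
sum = 134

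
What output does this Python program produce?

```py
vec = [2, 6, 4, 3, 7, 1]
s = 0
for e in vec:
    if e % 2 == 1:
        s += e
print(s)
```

11

e=2: not odd
e=6: not odd
e=4: not odd
e=3: odd, s = 0+3 = 3
e=7: odd, s = 3+7 = 10
e=1: odd, s = 10+1 = 11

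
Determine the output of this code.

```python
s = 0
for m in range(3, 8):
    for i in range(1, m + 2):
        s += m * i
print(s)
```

615

m=3,i=1: s = 0+3 = 3
m=3,i=2: s = 3+6 = 9
m=3,i=3: s = 9+9 = 18
m=3,i=4: s = 18+12 = 30
m=4,i=1: s = 30+4 = 34
m=4,i=2: s = 34+8 = 42
m=4,i=3: s = 42+12 = 54
m=4,i=4: s = 54+16 = 70
m=4,i=5: s = 70+20 = 90
m=5,i=1: s = 90+5 = 95
m=5,i=2: s = 95+10 = 105
m=5,i=3: s = 105+15 = 120
m=5,i=4: s = 120+20 = 140
m=5,i=5: s = 140+25 = 165
m=5,i=6: s = 165+30 = 195
m=6,i=1: s = 195+6 = 201
m=6,i=2: s = 201+12 = 213
m=6,i=3: s = 213+18 = 231
m=6,i=4: s = 231+24 = 255
m=6,i=5: s = 255+30 = 285
m=6,i=6: s = 285+36 = 321
m=6,i=7: s = 321+42 = 363
m=7,i=1: s = 363+7 = 370
m=7,i=2: s = 370+14 = 384
m=7,i=3: s = 384+21 = 405
m=7,i=4: s = 405+28 = 433
m=7,i=5: s = 433+35 = 468
m=7,i=6: s = 468+42 = 510
m=7,i=7: s = 510+49 = 559
m=7,i=8: s = 559+56 = 615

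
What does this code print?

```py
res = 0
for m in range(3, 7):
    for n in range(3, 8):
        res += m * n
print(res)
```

450

m=3,n=3: res = 0+9 = 9
m=3,n=4: res = 9+12 = 21
m=3,n=5: res = 21+15 = 36
m=3,n=6: res = 36+18 = 54
m=3,n=7: res = 54+21 = 75
m=4,n=3: res = 75+12 = 87
m=4,n=4: res = 87+16 = 103
m=4,n=5: res = 103+20 = 123
m=4,n=6: res = 123+24 = 147
m=4,n=7: res = 147+28 = 175
m=5,n=3: res = 175+15 = 190
m=5,n=4: res = 190+20 = 210
m=5,n=5: res = 210+25 = 235
m=5,n=6: res = 235+30 = 265
m=5,n=7: res = 265+35 = 300
m=6,n=3: res = 300+18 = 318
m=6,n=4: res = 318+24 = 342
m=6,n=5: res = 342+30 = 372
m=6,n=6: res = 372+36 = 408
m=6,n=7: res = 408+42 = 450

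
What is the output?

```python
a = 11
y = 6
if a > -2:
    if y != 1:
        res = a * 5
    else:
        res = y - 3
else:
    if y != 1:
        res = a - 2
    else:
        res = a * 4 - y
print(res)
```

55

a=11, y=6
a > -2 is True; y != 1 is True
→ res = a * 5 = 55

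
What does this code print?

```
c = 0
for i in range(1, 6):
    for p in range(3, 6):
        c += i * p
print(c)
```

180

i=1,p=3: c = 0+3 = 3
i=1,p=4: c = 3+4 = 7
i=1,p=5: c = 7+5 = 12
i=2,p=3: c = 12+6 = 18
i=2,p=4: c = 18+8 = 26
i=2,p=5: c = 26+10 = 36
i=3,p=3: c = 36+9 = 45
i=3,p=4: c = 45+12 = 57
i=3,p=5: c = 57+15 = 72
i=4,p=3: c = 72+12 = 84
i=4,p=4: c = 84+16 = 100
i=4,p=5: c = 100+20 = 120
i=5,p=3: c = 120+15 = 135
i=5,p=4: c = 135+20 = 155
i=5,p=5: c = 155+25 = 180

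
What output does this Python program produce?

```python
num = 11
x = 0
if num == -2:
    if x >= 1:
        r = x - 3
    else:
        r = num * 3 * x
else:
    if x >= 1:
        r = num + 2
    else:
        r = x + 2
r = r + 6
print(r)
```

num=11, x=0
num == -2 is False; x >= 1 is False
→ r = x + 2 = 2
r = 2+6 = 8

8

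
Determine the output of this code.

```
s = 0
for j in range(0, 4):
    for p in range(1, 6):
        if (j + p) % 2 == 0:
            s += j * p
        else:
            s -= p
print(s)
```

18

j=0,p=1: odd sum, s = 0-1 = -1
j=0,p=2: even sum, s = (-1)+0 = -1
j=0,p=3: odd sum, s = (-1)-3 = -4
j=0,p=4: even sum, s = (-4)+0 = -4
j=0,p=5: odd sum, s = (-4)-5 = -9
j=1,p=1: even sum, s = (-9)+1 = -8
j=1,p=2: odd sum, s = (-8)-2 = -10
j=1,p=3: even sum, s = (-10)+3 = -7
j=1,p=4: odd sum, s = (-7)-4 = -11
j=1,p=5: even sum, s = (-11)+5 = -6
j=2,p=1: odd sum, s = (-6)-1 = -7
j=2,p=2: even sum, s = (-7)+4 = -3
j=2,p=3: odd sum, s = (-3)-3 = -6
j=2,p=4: even sum, s = (-6)+8 = 2
j=2,p=5: odd sum, s = 2-5 = -3
j=3,p=1: even sum, s = (-3)+3 = 0
j=3,p=2: odd sum, s = 0-2 = -2
j=3,p=3: even sum, s = (-2)+9 = 7
j=3,p=4: odd sum, s = 7-4 = 3
j=3,p=5: even sum, s = 3+15 = 18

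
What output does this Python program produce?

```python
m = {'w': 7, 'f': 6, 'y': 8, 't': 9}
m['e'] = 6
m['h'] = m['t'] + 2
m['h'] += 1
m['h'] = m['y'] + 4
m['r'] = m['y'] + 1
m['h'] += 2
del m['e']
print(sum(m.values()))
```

53

m['e'] = 6 → {'w': 7, 'f': 6, 'y': 8, 't': 9, 'e': 6}
m['h'] = m['t']+2 = 11 → {'w': 7, 'f': 6, 'y': 8, 't': 9, 'e': 6, 'h': 11}
m['h'] = 11+1 = 12 → {'w': 7, 'f': 6, 'y': 8, 't': 9, 'e': 6, 'h': 12}
m['h'] = m['y']+4 = 12 → {'w': 7, 'f': 6, 'y': 8, 't': 9, 'e': 6, 'h': 12}
m['r'] = m['y']+1 = 9 → {'w': 7, 'f': 6, 'y': 8, 't': 9, 'e': 6, 'h': 12, 'r': 9}
m['h'] = 12+2 = 14 → {'w': 7, 'f': 6, 'y': 8, 't': 9, 'e': 6, 'h': 14, 'r': 9}
del 'e' → {'w': 7, 'f': 6, 'y': 8, 't': 9, 'h': 14, 'r': 9}
sum of values = 53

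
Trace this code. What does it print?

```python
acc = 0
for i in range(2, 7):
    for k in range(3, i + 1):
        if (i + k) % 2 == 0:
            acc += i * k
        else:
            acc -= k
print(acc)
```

i=3,k=3: even sum, acc = 0+9 = 9
i=4,k=3: odd sum, acc = 9-3 = 6
i=4,k=4: even sum, acc = 6+16 = 22
i=5,k=3: even sum, acc = 22+15 = 37
i=5,k=4: odd sum, acc = 37-4 = 33
i=5,k=5: even sum, acc = 33+25 = 58
i=6,k=3: odd sum, acc = 58-3 = 55
i=6,k=4: even sum, acc = 55+24 = 79
i=6,k=5: odd sum, acc = 79-5 = 74
i=6,k=6: even sum, acc = 74+36 = 110

110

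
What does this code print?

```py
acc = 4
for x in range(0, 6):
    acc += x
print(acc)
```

x=0: acc = 4+0 = 4
x=1: acc = 4+1 = 5
x=2: acc = 5+2 = 7
x=3: acc = 7+3 = 10
x=4: acc = 10+4 = 14
x=5: acc = 14+5 = 19

19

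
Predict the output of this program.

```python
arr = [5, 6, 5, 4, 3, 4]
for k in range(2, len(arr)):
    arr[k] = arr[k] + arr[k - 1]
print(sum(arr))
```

k=2: arr[2] = 5+6 = 11 → [5, 6, 11, 4, 3, 4]
k=3: arr[3] = 4+11 = 15 → [5, 6, 11, 15, 3, 4]
k=4: arr[4] = 3+15 = 18 → [5, 6, 11, 15, 18, 4]
k=5: arr[5] = 4+18 = 22 → [5, 6, 11, 15, 18, 22]
sum = 77

77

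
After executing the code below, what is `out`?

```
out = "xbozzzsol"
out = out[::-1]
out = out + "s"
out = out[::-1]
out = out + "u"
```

'sxbozzzsolu'

reverse → 'loszzzobx'
+ 's' → 'loszzzobxs'
reverse → 'sxbozzzsol'
+ 'u' → 'sxbozzzsolu'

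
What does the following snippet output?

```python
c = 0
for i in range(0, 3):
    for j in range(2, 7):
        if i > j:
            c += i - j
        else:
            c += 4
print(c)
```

60

i=0,j=2: not 0>2, c = 0+4 = 4
i=0,j=3: not 0>3, c = 4+4 = 8
i=0,j=4: not 0>4, c = 8+4 = 12
i=0,j=5: not 0>5, c = 12+4 = 16
i=0,j=6: not 0>6, c = 16+4 = 20
i=1,j=2: not 1>2, c = 20+4 = 24
i=1,j=3: not 1>3, c = 24+4 = 28
i=1,j=4: not 1>4, c = 28+4 = 32
i=1,j=5: not 1>5, c = 32+4 = 36
i=1,j=6: not 1>6, c = 36+4 = 40
i=2,j=2: not 2>2, c = 40+4 = 44
i=2,j=3: not 2>3, c = 44+4 = 48
i=2,j=4: not 2>4, c = 48+4 = 52
i=2,j=5: not 2>5, c = 52+4 = 56
i=2,j=6: not 2>6, c = 56+4 = 60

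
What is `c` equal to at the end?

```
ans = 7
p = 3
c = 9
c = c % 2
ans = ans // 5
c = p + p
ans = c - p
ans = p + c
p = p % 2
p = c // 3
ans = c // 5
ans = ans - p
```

6

c = 9%2 = 1
ans = 7//5 = 1
c = 3+3 = 6
ans = 6-3 = 3
ans = 3+6 = 9
p = 3%2 = 1
p = 6//3 = 2
ans = 6//5 = 1
ans = 1-2 = -1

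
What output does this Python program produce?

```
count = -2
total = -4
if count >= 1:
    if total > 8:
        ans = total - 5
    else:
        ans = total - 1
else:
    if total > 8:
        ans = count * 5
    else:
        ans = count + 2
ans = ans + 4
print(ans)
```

count=-2, total=-4
count >= 1 is False; total > 8 is False
→ ans = count + 2 = 0
ans = 0+4 = 4

4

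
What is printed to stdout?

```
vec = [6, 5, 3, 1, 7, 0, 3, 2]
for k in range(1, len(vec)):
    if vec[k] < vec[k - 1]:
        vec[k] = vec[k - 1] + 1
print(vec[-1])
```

13

k=1: 5<6, vec[1] = 6+1 = 7 → [6, 7, 3, 1, 7, 0, 3, 2]
k=2: 3<7, vec[2] = 7+1 = 8 → [6, 7, 8, 1, 7, 0, 3, 2]
k=3: 1<8, vec[3] = 8+1 = 9 → [6, 7, 8, 9, 7, 0, 3, 2]
k=4: 7<9, vec[4] = 9+1 = 10 → [6, 7, 8, 9, 10, 0, 3, 2]
k=5: 0<10, vec[5] = 10+1 = 11 → [6, 7, 8, 9, 10, 11, 3, 2]
k=6: 3<11, vec[6] = 11+1 = 12 → [6, 7, 8, 9, 10, 11, 12, 2]
k=7: 2<12, vec[7] = 12+1 = 13 → [6, 7, 8, 9, 10, 11, 12, 13]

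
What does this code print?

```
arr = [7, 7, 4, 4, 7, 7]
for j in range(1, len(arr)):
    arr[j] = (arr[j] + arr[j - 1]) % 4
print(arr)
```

[7, 2, 2, 2, 1, 0]

j=1: arr[1] = (7+7)%4 = 2 → [7, 2, 4, 4, 7, 7]
j=2: arr[2] = (4+2)%4 = 2 → [7, 2, 2, 4, 7, 7]
j=3: arr[3] = (4+2)%4 = 2 → [7, 2, 2, 2, 7, 7]
j=4: arr[4] = (7+2)%4 = 1 → [7, 2, 2, 2, 1, 7]
j=5: arr[5] = (7+1)%4 = 0 → [7, 2, 2, 2, 1, 0]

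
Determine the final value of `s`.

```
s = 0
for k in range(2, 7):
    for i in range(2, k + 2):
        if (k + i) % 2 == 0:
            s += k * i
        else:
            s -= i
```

105

k=2,i=2: even sum, s = 0+4 = 4
k=2,i=3: odd sum, s = 4-3 = 1
k=3,i=2: odd sum, s = 1-2 = -1
k=3,i=3: even sum, s = (-1)+9 = 8
k=3,i=4: odd sum, s = 8-4 = 4
k=4,i=2: even sum, s = 4+8 = 12
k=4,i=3: odd sum, s = 12-3 = 9
k=4,i=4: even sum, s = 9+16 = 25
k=4,i=5: odd sum, s = 25-5 = 20
k=5,i=2: odd sum, s = 20-2 = 18
k=5,i=3: even sum, s = 18+15 = 33
k=5,i=4: odd sum, s = 33-4 = 29
k=5,i=5: even sum, s = 29+25 = 54
k=5,i=6: odd sum, s = 54-6 = 48
k=6,i=2: even sum, s = 48+12 = 60
k=6,i=3: odd sum, s = 60-3 = 57
k=6,i=4: even sum, s = 57+24 = 81
k=6,i=5: odd sum, s = 81-5 = 76
k=6,i=6: even sum, s = 76+36 = 112
k=6,i=7: odd sum, s = 112-7 = 105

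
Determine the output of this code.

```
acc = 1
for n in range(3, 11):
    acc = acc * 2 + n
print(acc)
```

1268

n=3: acc = 1*2+3 = 5
n=4: acc = 5*2+4 = 14
n=5: acc = 14*2+5 = 33
n=6: acc = 33*2+6 = 72
n=7: acc = 72*2+7 = 151
n=8: acc = 151*2+8 = 310
n=9: acc = 310*2+9 = 629
n=10: acc = 629*2+10 = 1268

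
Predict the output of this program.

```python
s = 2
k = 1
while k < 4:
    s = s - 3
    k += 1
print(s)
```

-7

k=1: s = 2-3 = -1
k=2: s = (-1)-3 = -4
k=3: s = (-4)-3 = -7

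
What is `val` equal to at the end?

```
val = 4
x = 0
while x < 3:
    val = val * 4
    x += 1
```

256

x=0: val = 4*4 = 16
x=1: val = 16*4 = 64
x=2: val = 64*4 = 256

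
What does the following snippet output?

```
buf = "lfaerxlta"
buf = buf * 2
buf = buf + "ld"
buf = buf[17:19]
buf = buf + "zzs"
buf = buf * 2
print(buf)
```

alzzsalzzs

repeat ×2 → 'lfaerxltalfaerxlta'
+ 'ld' → 'lfaerxltalfaerxltald'
slice [17:19] → 'al'
+ 'zzs' → 'alzzs'
repeat ×2 → 'alzzsalzzs'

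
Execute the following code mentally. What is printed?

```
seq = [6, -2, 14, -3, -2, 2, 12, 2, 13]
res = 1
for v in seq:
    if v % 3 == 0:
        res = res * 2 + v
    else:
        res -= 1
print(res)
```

v=6: %3==0, res = 1*2+6 = 8
v=-2: not %3==0, res = 8-1 = 7
v=14: not %3==0, res = 7-1 = 6
v=-3: %3==0, res = 6*2+(-3) = 9
v=-2: not %3==0, res = 9-1 = 8
v=2: not %3==0, res = 8-1 = 7
v=12: %3==0, res = 7*2+12 = 26
v=2: not %3==0, res = 26-1 = 25
v=13: not %3==0, res = 25-1 = 24

24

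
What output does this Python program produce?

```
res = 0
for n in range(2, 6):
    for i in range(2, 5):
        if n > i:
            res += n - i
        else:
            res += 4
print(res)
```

n=2,i=2: not 2>2, res = 0+4 = 4
n=2,i=3: not 2>3, res = 4+4 = 8
n=2,i=4: not 2>4, res = 8+4 = 12
n=3,i=2: 3>2, res = 12+1 = 13
n=3,i=3: not 3>3, res = 13+4 = 17
n=3,i=4: not 3>4, res = 17+4 = 21
n=4,i=2: 4>2, res = 21+2 = 23
n=4,i=3: 4>3, res = 23+1 = 24
n=4,i=4: not 4>4, res = 24+4 = 28
n=5,i=2: 5>2, res = 28+3 = 31
n=5,i=3: 5>3, res = 31+2 = 33
n=5,i=4: 5>4, res = 33+1 = 34

34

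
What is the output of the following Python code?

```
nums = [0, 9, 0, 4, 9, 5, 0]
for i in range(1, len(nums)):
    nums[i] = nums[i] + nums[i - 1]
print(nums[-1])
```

27

i=1: nums[1] = 9+0 = 9 → [0, 9, 0, 4, 9, 5, 0]
i=2: nums[2] = 0+9 = 9 → [0, 9, 9, 4, 9, 5, 0]
i=3: nums[3] = 4+9 = 13 → [0, 9, 9, 13, 9, 5, 0]
i=4: nums[4] = 9+13 = 22 → [0, 9, 9, 13, 22, 5, 0]
i=5: nums[5] = 5+22 = 27 → [0, 9, 9, 13, 22, 27, 0]
i=6: nums[6] = 0+27 = 27 → [0, 9, 9, 13, 22, 27, 27]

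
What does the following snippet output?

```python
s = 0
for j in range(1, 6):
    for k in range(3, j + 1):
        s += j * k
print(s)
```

j=3,k=3: s = 0+9 = 9
j=4,k=3: s = 9+12 = 21
j=4,k=4: s = 21+16 = 37
j=5,k=3: s = 37+15 = 52
j=5,k=4: s = 52+20 = 72
j=5,k=5: s = 72+25 = 97

97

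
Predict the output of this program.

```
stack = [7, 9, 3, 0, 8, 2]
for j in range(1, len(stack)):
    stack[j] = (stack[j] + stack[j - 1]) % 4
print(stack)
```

[7, 0, 3, 3, 3, 1]

j=1: stack[1] = (9+7)%4 = 0 → [7, 0, 3, 0, 8, 2]
j=2: stack[2] = (3+0)%4 = 3 → [7, 0, 3, 0, 8, 2]
j=3: stack[3] = (0+3)%4 = 3 → [7, 0, 3, 3, 8, 2]
j=4: stack[4] = (8+3)%4 = 3 → [7, 0, 3, 3, 3, 2]
j=5: stack[5] = (2+3)%4 = 1 → [7, 0, 3, 3, 3, 1]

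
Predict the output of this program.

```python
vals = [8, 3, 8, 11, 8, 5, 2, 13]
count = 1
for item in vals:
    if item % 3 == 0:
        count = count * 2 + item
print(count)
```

5

item=8: not %3==0
item=3: %3==0, count = 1*2+3 = 5
item=8: not %3==0
item=11: not %3==0
item=8: not %3==0
item=5: not %3==0
item=2: not %3==0
item=13: not %3==0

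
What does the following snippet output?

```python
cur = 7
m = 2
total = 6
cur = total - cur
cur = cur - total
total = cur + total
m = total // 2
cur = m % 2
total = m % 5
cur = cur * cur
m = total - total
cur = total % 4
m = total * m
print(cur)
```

0

cur = 6-7 = -1
cur = (-1)-6 = -7
total = (-7)+6 = -1
m = (-1)//2 = -1
cur = (-1)%2 = 1
total = (-1)%5 = 4
cur = 1*1 = 1
m = 4-4 = 0
cur = 4%4 = 0
m = 4*0 = 0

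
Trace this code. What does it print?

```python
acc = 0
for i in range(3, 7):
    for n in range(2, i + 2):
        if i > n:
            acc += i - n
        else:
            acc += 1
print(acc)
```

i=3,n=2: 3>2, acc = 0+1 = 1
i=3,n=3: not 3>3, acc = 1+1 = 2
i=3,n=4: not 3>4, acc = 2+1 = 3
i=4,n=2: 4>2, acc = 3+2 = 5
i=4,n=3: 4>3, acc = 5+1 = 6
i=4,n=4: not 4>4, acc = 6+1 = 7
i=4,n=5: not 4>5, acc = 7+1 = 8
i=5,n=2: 5>2, acc = 8+3 = 11
i=5,n=3: 5>3, acc = 11+2 = 13
i=5,n=4: 5>4, acc = 13+1 = 14
i=5,n=5: not 5>5, acc = 14+1 = 15
i=5,n=6: not 5>6, acc = 15+1 = 16
i=6,n=2: 6>2, acc = 16+4 = 20
i=6,n=3: 6>3, acc = 20+3 = 23
i=6,n=4: 6>4, acc = 23+2 = 25
i=6,n=5: 6>5, acc = 25+1 = 26
i=6,n=6: not 6>6, acc = 26+1 = 27
i=6,n=7: not 6>7, acc = 27+1 = 28

28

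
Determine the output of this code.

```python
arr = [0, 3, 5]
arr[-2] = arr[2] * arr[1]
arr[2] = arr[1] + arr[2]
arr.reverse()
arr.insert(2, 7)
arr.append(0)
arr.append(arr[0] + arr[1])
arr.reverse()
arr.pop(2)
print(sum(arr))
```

77

arr[-2] = arr[2]*arr[1] = 5*3 = 15 → [0, 15, 5]
arr[2] = arr[1]+arr[2] = 15+5 = 20 → [0, 15, 20]
reverse → [20, 15, 0]
insert 7 at 2 → [20, 15, 7, 0]
append 0 → [20, 15, 7, 0, 0]
append arr[0]+arr[1] = 20+15 = 35 → [20, 15, 7, 0, 0, 35]
reverse → [35, 0, 0, 7, 15, 20]
pop(2) removes 0 → [35, 0, 7, 15, 20]
sum = 77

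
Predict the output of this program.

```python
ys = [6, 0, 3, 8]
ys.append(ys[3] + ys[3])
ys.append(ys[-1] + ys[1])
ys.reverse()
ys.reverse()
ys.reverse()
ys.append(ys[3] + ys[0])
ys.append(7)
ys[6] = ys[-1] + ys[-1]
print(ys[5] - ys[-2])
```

append ys[3]+ys[3] = 8+8 = 16 → [6, 0, 3, 8, 16]
append ys[-1]+ys[1] = 16+0 = 16 → [6, 0, 3, 8, 16, 16]
reverse → [16, 16, 8, 3, 0, 6]
reverse → [6, 0, 3, 8, 16, 16]
reverse → [16, 16, 8, 3, 0, 6]
append ys[3]+ys[0] = 3+16 = 19 → [16, 16, 8, 3, 0, 6, 19]
append 7 → [16, 16, 8, 3, 0, 6, 19, 7]
ys[6] = ys[-1]+ys[-1] = 7+7 = 14 → [16, 16, 8, 3, 0, 6, 14, 7]
ys[5]-ys[-2] = 6-14 = -8

-8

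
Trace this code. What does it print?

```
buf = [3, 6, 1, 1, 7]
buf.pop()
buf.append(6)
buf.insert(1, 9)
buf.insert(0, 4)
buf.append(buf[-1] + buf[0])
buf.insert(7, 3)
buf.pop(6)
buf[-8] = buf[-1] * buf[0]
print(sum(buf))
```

pop() removes 7 → [3, 6, 1, 1]
append 6 → [3, 6, 1, 1, 6]
insert 9 at 1 → [3, 9, 6, 1, 1, 6]
insert 4 at 0 → [4, 3, 9, 6, 1, 1, 6]
append buf[-1]+buf[0] = 6+4 = 10 → [4, 3, 9, 6, 1, 1, 6, 10]
insert 3 at 7 → [4, 3, 9, 6, 1, 1, 6, 3, 10]
pop(6) removes 6 → [4, 3, 9, 6, 1, 1, 3, 10]
buf[-8] = buf[-1]*buf[0] = 10*4 = 40 → [40, 3, 9, 6, 1, 1, 3, 10]
sum = 73

73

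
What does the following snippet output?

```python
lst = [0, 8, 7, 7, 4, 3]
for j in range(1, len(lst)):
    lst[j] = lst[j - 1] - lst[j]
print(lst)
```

[0, -8, -15, -22, -26, -29]

j=1: lst[1] = 0-8 = -8 → [0, -8, 7, 7, 4, 3]
j=2: lst[2] = (-8)-7 = -15 → [0, -8, -15, 7, 4, 3]
j=3: lst[3] = (-15)-7 = -22 → [0, -8, -15, -22, 4, 3]
j=4: lst[4] = (-22)-4 = -26 → [0, -8, -15, -22, -26, 3]
j=5: lst[5] = (-26)-3 = -29 → [0, -8, -15, -22, -26, -29]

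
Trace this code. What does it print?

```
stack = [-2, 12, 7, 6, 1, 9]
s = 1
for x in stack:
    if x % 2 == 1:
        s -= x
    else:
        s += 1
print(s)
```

-13

x=-2: not odd, s = 1+1 = 2
x=12: not odd, s = 2+1 = 3
x=7: odd, s = 3-7 = -4
x=6: not odd, s = (-4)+1 = -3
x=1: odd, s = (-3)-1 = -4
x=9: odd, s = (-4)-9 = -13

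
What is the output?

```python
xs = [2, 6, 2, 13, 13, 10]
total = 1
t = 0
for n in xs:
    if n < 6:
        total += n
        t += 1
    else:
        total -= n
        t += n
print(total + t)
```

n=2: <6, total = 1+2 = 3; t=1
n=6: not <6, total = 3-6 = -3; t=7
n=2: <6, total = (-3)+2 = -1; t=8
n=13: not <6, total = (-1)-13 = -14; t=21
n=13: not <6, total = (-14)-13 = -27; t=34
n=10: not <6, total = (-27)-10 = -37; t=44
total+t = (-37)+44 = 7

7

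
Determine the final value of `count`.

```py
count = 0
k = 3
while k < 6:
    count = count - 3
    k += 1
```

k=3: count = 0-3 = -3
k=4: count = (-3)-3 = -6
k=5: count = (-6)-3 = -9

-9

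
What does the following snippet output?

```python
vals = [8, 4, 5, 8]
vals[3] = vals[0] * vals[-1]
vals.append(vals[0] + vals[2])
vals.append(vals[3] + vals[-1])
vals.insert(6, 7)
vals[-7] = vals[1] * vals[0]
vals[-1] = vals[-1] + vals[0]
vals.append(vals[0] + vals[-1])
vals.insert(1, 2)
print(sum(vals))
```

307

vals[3] = vals[0]*vals[-1] = 8*8 = 64 → [8, 4, 5, 64]
append vals[0]+vals[2] = 8+5 = 13 → [8, 4, 5, 64, 13]
append vals[3]+vals[-1] = 64+13 = 77 → [8, 4, 5, 64, 13, 77]
insert 7 at 6 → [8, 4, 5, 64, 13, 77, 7]
vals[-7] = vals[1]*vals[0] = 4*8 = 32 → [32, 4, 5, 64, 13, 77, 7]
vals[-1] = vals[-1]+vals[0] = 7+32 = 39 → [32, 4, 5, 64, 13, 77, 39]
append vals[0]+vals[-1] = 32+39 = 71 → [32, 4, 5, 64, 13, 77, 39, 71]
insert 2 at 1 → [32, 2, 4, 5, 64, 13, 77, 39, 71]
sum = 307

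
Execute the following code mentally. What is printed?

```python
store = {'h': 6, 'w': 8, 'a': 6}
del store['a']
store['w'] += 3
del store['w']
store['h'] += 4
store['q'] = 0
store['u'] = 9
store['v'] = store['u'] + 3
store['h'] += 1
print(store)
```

del 'a' → {'h': 6, 'w': 8}
store['w'] = 8+3 = 11 → {'h': 6, 'w': 11}
del 'w' → {'h': 6}
store['h'] = 6+4 = 10 → {'h': 10}
store['q'] = 0 → {'h': 10, 'q': 0}
store['u'] = 9 → {'h': 10, 'q': 0, 'u': 9}
store['v'] = store['u']+3 = 12 → {'h': 10, 'q': 0, 'u': 9, 'v': 12}
store['h'] = 10+1 = 11 → {'h': 11, 'q': 0, 'u': 9, 'v': 12}

{'h': 11, 'q': 0, 'u': 9, 'v': 12}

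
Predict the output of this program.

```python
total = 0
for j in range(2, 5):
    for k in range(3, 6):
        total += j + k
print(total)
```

j=2,k=3: total = 0+5 = 5
j=2,k=4: total = 5+6 = 11
j=2,k=5: total = 11+7 = 18
j=3,k=3: total = 18+6 = 24
j=3,k=4: total = 24+7 = 31
j=3,k=5: total = 31+8 = 39
j=4,k=3: total = 39+7 = 46
j=4,k=4: total = 46+8 = 54
j=4,k=5: total = 54+9 = 63

63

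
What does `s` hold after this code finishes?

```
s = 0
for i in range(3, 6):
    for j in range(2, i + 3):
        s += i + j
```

123

i=3,j=2: s = 0+5 = 5
i=3,j=3: s = 5+6 = 11
i=3,j=4: s = 11+7 = 18
i=3,j=5: s = 18+8 = 26
i=4,j=2: s = 26+6 = 32
i=4,j=3: s = 32+7 = 39
i=4,j=4: s = 39+8 = 47
i=4,j=5: s = 47+9 = 56
i=4,j=6: s = 56+10 = 66
i=5,j=2: s = 66+7 = 73
i=5,j=3: s = 73+8 = 81
i=5,j=4: s = 81+9 = 90
i=5,j=5: s = 90+10 = 100
i=5,j=6: s = 100+11 = 111
i=5,j=7: s = 111+12 = 123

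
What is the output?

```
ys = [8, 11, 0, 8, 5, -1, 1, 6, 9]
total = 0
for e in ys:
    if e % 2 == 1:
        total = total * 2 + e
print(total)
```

e=8: not odd
e=11: odd, total = 0*2+11 = 11
e=0: not odd
e=8: not odd
e=5: odd, total = 11*2+5 = 27
e=-1: odd, total = 27*2+(-1) = 53
e=1: odd, total = 53*2+1 = 107
e=6: not odd
e=9: odd, total = 107*2+9 = 223

223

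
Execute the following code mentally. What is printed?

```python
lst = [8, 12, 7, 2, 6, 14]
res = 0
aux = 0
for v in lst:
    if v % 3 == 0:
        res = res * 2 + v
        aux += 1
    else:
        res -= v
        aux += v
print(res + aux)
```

-1

v=8: not %3==0, res = 0-8 = -8; aux=8
v=12: %3==0, res = (-8)*2+12 = -4; aux=9
v=7: not %3==0, res = (-4)-7 = -11; aux=16
v=2: not %3==0, res = (-11)-2 = -13; aux=18
v=6: %3==0, res = (-13)*2+6 = -20; aux=19
v=14: not %3==0, res = (-20)-14 = -34; aux=33
res+aux = (-34)+33 = -1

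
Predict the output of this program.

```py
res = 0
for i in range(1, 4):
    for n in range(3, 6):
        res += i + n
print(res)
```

54

i=1,n=3: res = 0+4 = 4
i=1,n=4: res = 4+5 = 9
i=1,n=5: res = 9+6 = 15
i=2,n=3: res = 15+5 = 20
i=2,n=4: res = 20+6 = 26
i=2,n=5: res = 26+7 = 33
i=3,n=3: res = 33+6 = 39
i=3,n=4: res = 39+7 = 46
i=3,n=5: res = 46+8 = 54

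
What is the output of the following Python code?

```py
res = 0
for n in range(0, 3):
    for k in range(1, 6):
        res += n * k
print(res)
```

n=0,k=1: res = 0+0 = 0
n=0,k=2: res = 0+0 = 0
n=0,k=3: res = 0+0 = 0
n=0,k=4: res = 0+0 = 0
n=0,k=5: res = 0+0 = 0
n=1,k=1: res = 0+1 = 1
n=1,k=2: res = 1+2 = 3
n=1,k=3: res = 3+3 = 6
n=1,k=4: res = 6+4 = 10
n=1,k=5: res = 10+5 = 15
n=2,k=1: res = 15+2 = 17
n=2,k=2: res = 17+4 = 21
n=2,k=3: res = 21+6 = 27
n=2,k=4: res = 27+8 = 35
n=2,k=5: res = 35+10 = 45

45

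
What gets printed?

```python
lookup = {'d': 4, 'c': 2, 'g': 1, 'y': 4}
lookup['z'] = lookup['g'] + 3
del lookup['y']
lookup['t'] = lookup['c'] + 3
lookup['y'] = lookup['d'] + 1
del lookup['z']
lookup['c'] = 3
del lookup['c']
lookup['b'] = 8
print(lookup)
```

lookup['z'] = lookup['g']+3 = 4 → {'d': 4, 'c': 2, 'g': 1, 'y': 4, 'z': 4}
del 'y' → {'d': 4, 'c': 2, 'g': 1, 'z': 4}
lookup['t'] = lookup['c']+3 = 5 → {'d': 4, 'c': 2, 'g': 1, 'z': 4, 't': 5}
lookup['y'] = lookup['d']+1 = 5 → {'d': 4, 'c': 2, 'g': 1, 'z': 4, 't': 5, 'y': 5}
del 'z' → {'d': 4, 'c': 2, 'g': 1, 't': 5, 'y': 5}
lookup['c'] = 3 → {'d': 4, 'c': 3, 'g': 1, 't': 5, 'y': 5}
del 'c' → {'d': 4, 'g': 1, 't': 5, 'y': 5}
lookup['b'] = 8 → {'d': 4, 'g': 1, 't': 5, 'y': 5, 'b': 8}

{'d': 4, 'g': 1, 't': 5, 'y': 5, 'b': 8}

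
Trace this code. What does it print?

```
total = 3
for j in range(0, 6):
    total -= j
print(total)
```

j=0: total = 3-0 = 3
j=1: total = 3-1 = 2
j=2: total = 2-2 = 0
j=3: total = 0-3 = -3
j=4: total = (-3)-4 = -7
j=5: total = (-7)-5 = -12

-12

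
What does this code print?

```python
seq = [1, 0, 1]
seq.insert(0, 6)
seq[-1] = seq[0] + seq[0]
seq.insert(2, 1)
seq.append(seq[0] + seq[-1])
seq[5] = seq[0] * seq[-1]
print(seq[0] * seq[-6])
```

insert 6 at 0 → [6, 1, 0, 1]
seq[-1] = seq[0]+seq[0] = 6+6 = 12 → [6, 1, 0, 12]
insert 1 at 2 → [6, 1, 1, 0, 12]
append seq[0]+seq[-1] = 6+12 = 18 → [6, 1, 1, 0, 12, 18]
seq[5] = seq[0]*seq[-1] = 6*18 = 108 → [6, 1, 1, 0, 12, 108]
seq[0]*seq[-6] = 6*6 = 36

36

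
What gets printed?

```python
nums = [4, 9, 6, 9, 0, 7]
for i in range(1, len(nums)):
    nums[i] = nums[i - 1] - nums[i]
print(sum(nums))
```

-79

i=1: nums[1] = 4-9 = -5 → [4, -5, 6, 9, 0, 7]
i=2: nums[2] = (-5)-6 = -11 → [4, -5, -11, 9, 0, 7]
i=3: nums[3] = (-11)-9 = -20 → [4, -5, -11, -20, 0, 7]
i=4: nums[4] = (-20)-0 = -20 → [4, -5, -11, -20, -20, 7]
i=5: nums[5] = (-20)-7 = -27 → [4, -5, -11, -20, -20, -27]
sum = -79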